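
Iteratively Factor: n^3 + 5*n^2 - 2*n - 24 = (n - 2)*(n^2 + 7*n + 12) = (n - 2)*(n + 4)*(n + 3)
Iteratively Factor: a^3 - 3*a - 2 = (a + 1)*(a^2 - a - 2) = (a - 2)*(a + 1)*(a + 1)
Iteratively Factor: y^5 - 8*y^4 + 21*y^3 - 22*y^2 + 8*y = (y - 4)*(y^4 - 4*y^3 + 5*y^2 - 2*y) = (y - 4)*(y - 1)*(y^3 - 3*y^2 + 2*y) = (y - 4)*(y - 1)^2*(y^2 - 2*y) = (y - 4)*(y - 2)*(y - 1)^2*(y)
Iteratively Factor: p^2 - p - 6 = (p - 3)*(p + 2)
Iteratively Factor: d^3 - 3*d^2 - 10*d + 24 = (d + 3)*(d^2 - 6*d + 8) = (d - 2)*(d + 3)*(d - 4)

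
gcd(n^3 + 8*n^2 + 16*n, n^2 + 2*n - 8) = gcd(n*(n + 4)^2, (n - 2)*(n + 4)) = n + 4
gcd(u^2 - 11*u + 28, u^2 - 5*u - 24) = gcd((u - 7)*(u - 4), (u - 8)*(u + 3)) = 1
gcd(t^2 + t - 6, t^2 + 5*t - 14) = t - 2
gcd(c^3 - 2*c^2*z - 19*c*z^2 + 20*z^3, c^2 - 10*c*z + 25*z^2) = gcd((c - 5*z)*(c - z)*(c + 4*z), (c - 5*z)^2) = -c + 5*z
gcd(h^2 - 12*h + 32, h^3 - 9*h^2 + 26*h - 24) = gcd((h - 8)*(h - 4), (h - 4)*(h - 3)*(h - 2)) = h - 4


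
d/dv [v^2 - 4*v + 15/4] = 2*v - 4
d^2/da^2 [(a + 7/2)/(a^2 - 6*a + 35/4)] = 16*((5 - 6*a)*(4*a^2 - 24*a + 35) + 16*(a - 3)^2*(2*a + 7))/(4*a^2 - 24*a + 35)^3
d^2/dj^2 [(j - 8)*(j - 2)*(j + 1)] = 6*j - 18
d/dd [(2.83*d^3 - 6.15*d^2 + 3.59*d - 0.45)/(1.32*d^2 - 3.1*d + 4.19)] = (3.7356*d^4 - 17.546*d^3 + 49.8993*d^2 - 50.349*d + 13.6471)/(1.7424*d^4 - 8.184*d^3 + 20.6716*d^2 - 25.978*d + 17.5561)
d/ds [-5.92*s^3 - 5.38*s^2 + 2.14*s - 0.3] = -17.76*s^2 - 10.76*s + 2.14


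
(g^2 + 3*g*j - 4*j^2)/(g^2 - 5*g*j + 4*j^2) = (g + 4*j)/(g - 4*j)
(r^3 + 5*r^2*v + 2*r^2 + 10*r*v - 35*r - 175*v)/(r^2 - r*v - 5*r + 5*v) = (r^2 + 5*r*v + 7*r + 35*v)/(r - v)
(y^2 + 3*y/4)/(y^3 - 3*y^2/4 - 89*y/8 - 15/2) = 2*y/(2*y^2 - 3*y - 20)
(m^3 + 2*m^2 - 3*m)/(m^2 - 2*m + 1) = m*(m + 3)/(m - 1)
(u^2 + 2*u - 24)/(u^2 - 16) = (u + 6)/(u + 4)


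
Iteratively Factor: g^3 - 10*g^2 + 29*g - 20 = (g - 4)*(g^2 - 6*g + 5) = (g - 4)*(g - 1)*(g - 5)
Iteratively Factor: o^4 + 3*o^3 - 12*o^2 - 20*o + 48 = (o - 2)*(o^3 + 5*o^2 - 2*o - 24) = (o - 2)*(o + 4)*(o^2 + o - 6) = (o - 2)*(o + 3)*(o + 4)*(o - 2)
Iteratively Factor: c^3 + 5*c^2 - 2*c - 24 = (c + 3)*(c^2 + 2*c - 8) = (c + 3)*(c + 4)*(c - 2)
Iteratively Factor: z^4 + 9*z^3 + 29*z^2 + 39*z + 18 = (z + 3)*(z^3 + 6*z^2 + 11*z + 6) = (z + 3)^2*(z^2 + 3*z + 2) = (z + 2)*(z + 3)^2*(z + 1)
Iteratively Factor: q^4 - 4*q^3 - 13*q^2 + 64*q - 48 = (q - 3)*(q^3 - q^2 - 16*q + 16) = (q - 3)*(q - 1)*(q^2 - 16) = (q - 3)*(q - 1)*(q + 4)*(q - 4)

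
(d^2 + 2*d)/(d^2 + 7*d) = (d + 2)/(d + 7)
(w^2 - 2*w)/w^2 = (w - 2)/w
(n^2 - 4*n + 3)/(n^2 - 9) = (n - 1)/(n + 3)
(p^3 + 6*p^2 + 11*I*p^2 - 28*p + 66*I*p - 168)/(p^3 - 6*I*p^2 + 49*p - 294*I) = (p^2 + p*(6 + 4*I) + 24*I)/(p^2 - 13*I*p - 42)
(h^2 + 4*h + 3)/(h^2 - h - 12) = (h + 1)/(h - 4)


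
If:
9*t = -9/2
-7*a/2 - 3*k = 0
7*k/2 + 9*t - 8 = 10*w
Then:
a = -120*w/49 - 150/49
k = 20*w/7 + 25/7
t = -1/2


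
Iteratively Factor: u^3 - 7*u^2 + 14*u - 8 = (u - 4)*(u^2 - 3*u + 2) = (u - 4)*(u - 2)*(u - 1)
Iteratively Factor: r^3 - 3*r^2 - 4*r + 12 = (r - 3)*(r^2 - 4) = (r - 3)*(r + 2)*(r - 2)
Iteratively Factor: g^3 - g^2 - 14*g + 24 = (g - 2)*(g^2 + g - 12) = (g - 3)*(g - 2)*(g + 4)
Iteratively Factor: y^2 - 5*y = (y - 5)*(y)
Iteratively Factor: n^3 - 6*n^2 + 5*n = (n - 5)*(n^2 - n) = n*(n - 5)*(n - 1)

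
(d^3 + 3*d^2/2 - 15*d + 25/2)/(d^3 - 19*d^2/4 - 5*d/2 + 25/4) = 2*(2*d^2 + 5*d - 25)/(4*d^2 - 15*d - 25)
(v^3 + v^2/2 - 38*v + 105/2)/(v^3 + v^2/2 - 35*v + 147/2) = (2*v^2 - 13*v + 15)/(2*v^2 - 13*v + 21)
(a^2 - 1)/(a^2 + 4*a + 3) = (a - 1)/(a + 3)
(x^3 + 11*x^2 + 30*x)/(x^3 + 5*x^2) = (x + 6)/x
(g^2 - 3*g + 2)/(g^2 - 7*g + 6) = (g - 2)/(g - 6)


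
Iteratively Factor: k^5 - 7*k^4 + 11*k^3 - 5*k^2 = (k)*(k^4 - 7*k^3 + 11*k^2 - 5*k) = k^2*(k^3 - 7*k^2 + 11*k - 5) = k^2*(k - 5)*(k^2 - 2*k + 1) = k^2*(k - 5)*(k - 1)*(k - 1)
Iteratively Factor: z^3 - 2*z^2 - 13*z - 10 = (z - 5)*(z^2 + 3*z + 2) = (z - 5)*(z + 1)*(z + 2)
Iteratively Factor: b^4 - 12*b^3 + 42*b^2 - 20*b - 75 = (b - 5)*(b^3 - 7*b^2 + 7*b + 15) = (b - 5)*(b - 3)*(b^2 - 4*b - 5) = (b - 5)^2*(b - 3)*(b + 1)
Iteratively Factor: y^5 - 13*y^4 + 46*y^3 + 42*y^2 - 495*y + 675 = (y + 3)*(y^4 - 16*y^3 + 94*y^2 - 240*y + 225) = (y - 5)*(y + 3)*(y^3 - 11*y^2 + 39*y - 45) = (y - 5)*(y - 3)*(y + 3)*(y^2 - 8*y + 15) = (y - 5)*(y - 3)^2*(y + 3)*(y - 5)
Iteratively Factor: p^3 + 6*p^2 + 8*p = (p + 4)*(p^2 + 2*p) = (p + 2)*(p + 4)*(p)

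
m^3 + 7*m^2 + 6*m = m*(m + 1)*(m + 6)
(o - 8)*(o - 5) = o^2 - 13*o + 40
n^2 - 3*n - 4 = (n - 4)*(n + 1)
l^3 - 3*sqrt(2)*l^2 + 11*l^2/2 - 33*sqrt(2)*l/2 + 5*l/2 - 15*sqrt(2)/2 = (l + 1/2)*(l + 5)*(l - 3*sqrt(2))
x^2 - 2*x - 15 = (x - 5)*(x + 3)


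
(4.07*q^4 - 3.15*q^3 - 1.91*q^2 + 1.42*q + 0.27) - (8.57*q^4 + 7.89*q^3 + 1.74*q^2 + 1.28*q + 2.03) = -4.5*q^4 - 11.04*q^3 - 3.65*q^2 + 0.14*q - 1.76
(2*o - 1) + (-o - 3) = o - 4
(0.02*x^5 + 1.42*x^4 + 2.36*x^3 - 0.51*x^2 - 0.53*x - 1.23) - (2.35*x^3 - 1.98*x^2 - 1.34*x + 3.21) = 0.02*x^5 + 1.42*x^4 + 0.00999999999999979*x^3 + 1.47*x^2 + 0.81*x - 4.44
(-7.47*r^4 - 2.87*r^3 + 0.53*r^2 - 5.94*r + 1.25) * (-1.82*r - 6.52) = 13.5954*r^5 + 53.9278*r^4 + 17.7478*r^3 + 7.3552*r^2 + 36.4538*r - 8.15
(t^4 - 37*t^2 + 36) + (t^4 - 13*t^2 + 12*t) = 2*t^4 - 50*t^2 + 12*t + 36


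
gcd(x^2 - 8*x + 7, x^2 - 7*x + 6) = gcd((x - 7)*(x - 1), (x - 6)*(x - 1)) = x - 1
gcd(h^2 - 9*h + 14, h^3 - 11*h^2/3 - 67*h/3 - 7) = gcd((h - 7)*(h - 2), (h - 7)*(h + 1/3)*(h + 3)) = h - 7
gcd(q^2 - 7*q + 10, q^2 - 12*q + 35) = q - 5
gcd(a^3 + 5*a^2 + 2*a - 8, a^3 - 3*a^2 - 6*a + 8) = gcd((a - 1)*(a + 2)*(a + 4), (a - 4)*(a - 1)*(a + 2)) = a^2 + a - 2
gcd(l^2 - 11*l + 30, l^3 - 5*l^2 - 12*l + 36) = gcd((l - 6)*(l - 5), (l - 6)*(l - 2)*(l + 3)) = l - 6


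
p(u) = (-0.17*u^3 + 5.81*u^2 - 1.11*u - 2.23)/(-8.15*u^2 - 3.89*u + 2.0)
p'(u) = (16.3*u + 3.89)*(-0.17*u^3 + 5.81*u^2 - 1.11*u - 2.23)/(-8.15*u^2 - 3.89*u + 2.0)^2 + (-0.51*u^2 + 11.62*u - 1.11)/(-8.15*u^2 - 3.89*u + 2.0) = (1.3855*u^4 + 1.32260000000001*u^3 - 32.6674*u^2 - 13.109*u - 10.8947)/(66.4225*u^4 + 63.407*u^3 - 17.4679*u^2 - 15.56*u + 4.0)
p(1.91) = -0.45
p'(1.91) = -0.10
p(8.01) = -0.50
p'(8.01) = 0.01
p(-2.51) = -1.01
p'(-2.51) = -0.10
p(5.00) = -0.53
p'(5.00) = 0.00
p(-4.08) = -0.94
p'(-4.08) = -0.01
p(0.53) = 0.52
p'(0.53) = -4.83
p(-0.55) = 0.10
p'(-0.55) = -4.87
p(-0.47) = -0.20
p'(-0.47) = -2.92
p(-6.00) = -0.93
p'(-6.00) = 0.01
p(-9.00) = -0.97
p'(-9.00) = 0.01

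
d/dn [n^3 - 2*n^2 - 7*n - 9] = 3*n^2 - 4*n - 7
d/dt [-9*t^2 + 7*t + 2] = 7 - 18*t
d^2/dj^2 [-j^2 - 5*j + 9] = -2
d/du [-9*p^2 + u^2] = 2*u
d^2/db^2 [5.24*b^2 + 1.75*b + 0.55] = 10.4800000000000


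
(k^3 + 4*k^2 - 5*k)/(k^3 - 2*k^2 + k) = (k + 5)/(k - 1)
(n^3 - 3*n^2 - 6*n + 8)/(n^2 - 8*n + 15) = (n^3 - 3*n^2 - 6*n + 8)/(n^2 - 8*n + 15)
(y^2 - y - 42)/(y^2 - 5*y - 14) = (y + 6)/(y + 2)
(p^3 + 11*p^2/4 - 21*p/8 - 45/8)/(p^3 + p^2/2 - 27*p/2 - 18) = (8*p^2 - 2*p - 15)/(4*(2*p^2 - 5*p - 12))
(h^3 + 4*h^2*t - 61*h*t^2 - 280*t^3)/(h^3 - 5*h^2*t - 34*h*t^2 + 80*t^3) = (-h - 7*t)/(-h + 2*t)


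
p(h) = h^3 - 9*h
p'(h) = 3*h^2 - 9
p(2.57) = -6.16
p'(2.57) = 10.81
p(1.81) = -10.36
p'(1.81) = 0.83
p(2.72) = -4.36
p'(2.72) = 13.20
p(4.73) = 63.25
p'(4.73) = 58.12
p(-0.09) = 0.81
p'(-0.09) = -8.98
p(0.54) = -4.70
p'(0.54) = -8.13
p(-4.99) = -79.34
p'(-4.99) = 65.70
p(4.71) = 62.10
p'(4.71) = 57.55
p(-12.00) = -1620.00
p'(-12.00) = 423.00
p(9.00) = 648.00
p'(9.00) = 234.00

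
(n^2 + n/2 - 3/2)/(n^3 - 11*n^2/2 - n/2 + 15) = (n - 1)/(n^2 - 7*n + 10)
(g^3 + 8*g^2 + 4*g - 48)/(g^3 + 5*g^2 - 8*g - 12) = (g + 4)/(g + 1)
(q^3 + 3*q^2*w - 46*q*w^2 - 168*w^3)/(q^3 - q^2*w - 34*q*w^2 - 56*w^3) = (q + 6*w)/(q + 2*w)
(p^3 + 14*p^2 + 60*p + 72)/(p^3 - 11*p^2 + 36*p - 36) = (p^3 + 14*p^2 + 60*p + 72)/(p^3 - 11*p^2 + 36*p - 36)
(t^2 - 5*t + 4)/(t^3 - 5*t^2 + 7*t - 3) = (t - 4)/(t^2 - 4*t + 3)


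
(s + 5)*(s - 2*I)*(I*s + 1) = I*s^3 + 3*s^2 + 5*I*s^2 + 15*s - 2*I*s - 10*I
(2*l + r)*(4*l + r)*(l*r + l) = 8*l^3*r + 8*l^3 + 6*l^2*r^2 + 6*l^2*r + l*r^3 + l*r^2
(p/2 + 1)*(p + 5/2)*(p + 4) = p^3/2 + 17*p^2/4 + 23*p/2 + 10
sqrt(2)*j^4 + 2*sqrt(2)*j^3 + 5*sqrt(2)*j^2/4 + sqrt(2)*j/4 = j*(j + 1/2)*(j + 1)*(sqrt(2)*j + sqrt(2)/2)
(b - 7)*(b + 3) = b^2 - 4*b - 21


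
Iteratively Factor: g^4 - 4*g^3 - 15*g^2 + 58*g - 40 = (g + 4)*(g^3 - 8*g^2 + 17*g - 10) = (g - 5)*(g + 4)*(g^2 - 3*g + 2) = (g - 5)*(g - 1)*(g + 4)*(g - 2)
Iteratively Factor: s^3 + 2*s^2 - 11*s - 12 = (s + 1)*(s^2 + s - 12) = (s + 1)*(s + 4)*(s - 3)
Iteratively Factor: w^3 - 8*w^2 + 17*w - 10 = (w - 5)*(w^2 - 3*w + 2) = (w - 5)*(w - 1)*(w - 2)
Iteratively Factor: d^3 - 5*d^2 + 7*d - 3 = (d - 1)*(d^2 - 4*d + 3) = (d - 3)*(d - 1)*(d - 1)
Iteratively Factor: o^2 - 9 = (o - 3)*(o + 3)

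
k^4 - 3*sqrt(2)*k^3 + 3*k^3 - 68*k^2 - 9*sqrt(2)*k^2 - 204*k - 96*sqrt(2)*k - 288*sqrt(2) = (k + 3)*(k - 8*sqrt(2))*(k + 2*sqrt(2))*(k + 3*sqrt(2))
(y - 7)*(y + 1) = y^2 - 6*y - 7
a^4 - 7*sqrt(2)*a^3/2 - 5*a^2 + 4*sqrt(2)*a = a*(a - 4*sqrt(2))*(a - sqrt(2)/2)*(a + sqrt(2))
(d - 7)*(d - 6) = d^2 - 13*d + 42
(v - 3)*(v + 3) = v^2 - 9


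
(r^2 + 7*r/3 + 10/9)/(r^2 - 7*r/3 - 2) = (r + 5/3)/(r - 3)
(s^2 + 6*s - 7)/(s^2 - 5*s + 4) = (s + 7)/(s - 4)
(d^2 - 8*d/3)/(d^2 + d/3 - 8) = d/(d + 3)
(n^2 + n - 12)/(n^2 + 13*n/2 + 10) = 2*(n - 3)/(2*n + 5)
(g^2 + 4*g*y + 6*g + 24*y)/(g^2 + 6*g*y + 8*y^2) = (g + 6)/(g + 2*y)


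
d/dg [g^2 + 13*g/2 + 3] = 2*g + 13/2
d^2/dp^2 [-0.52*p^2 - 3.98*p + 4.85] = -1.04000000000000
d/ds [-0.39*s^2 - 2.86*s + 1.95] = -0.78*s - 2.86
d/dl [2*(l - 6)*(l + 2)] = 4*l - 8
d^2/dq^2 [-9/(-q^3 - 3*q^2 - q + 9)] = 18*(-3*(q + 1)*(q^3 + 3*q^2 + q - 9) + (3*q^2 + 6*q + 1)^2)/(q^3 + 3*q^2 + q - 9)^3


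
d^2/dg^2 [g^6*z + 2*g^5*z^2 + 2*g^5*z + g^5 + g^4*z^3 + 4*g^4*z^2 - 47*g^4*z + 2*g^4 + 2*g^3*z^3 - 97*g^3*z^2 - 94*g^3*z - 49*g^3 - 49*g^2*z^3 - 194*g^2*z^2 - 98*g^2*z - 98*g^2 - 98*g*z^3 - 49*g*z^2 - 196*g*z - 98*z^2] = 30*g^4*z + 40*g^3*z^2 + 40*g^3*z + 20*g^3 + 12*g^2*z^3 + 48*g^2*z^2 - 564*g^2*z + 24*g^2 + 12*g*z^3 - 582*g*z^2 - 564*g*z - 294*g - 98*z^3 - 388*z^2 - 196*z - 196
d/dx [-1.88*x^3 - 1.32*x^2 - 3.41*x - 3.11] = -5.64*x^2 - 2.64*x - 3.41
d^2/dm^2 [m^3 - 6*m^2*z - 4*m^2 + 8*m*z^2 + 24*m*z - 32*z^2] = 6*m - 12*z - 8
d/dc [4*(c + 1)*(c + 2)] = 8*c + 12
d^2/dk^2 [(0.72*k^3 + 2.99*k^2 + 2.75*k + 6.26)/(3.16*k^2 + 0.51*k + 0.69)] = (-7.105427357601e-15*k^5 + 2.8421709430404e-14*k^4 + 42.5182*k^3 + 337.462968*k^2 + 26.611848*k - 23.130528)/(31.554496*k^6 + 15.277968*k^5 + 23.13594*k^4 + 6.804675*k^3 + 5.051835*k^2 + 0.728433*k + 0.328509)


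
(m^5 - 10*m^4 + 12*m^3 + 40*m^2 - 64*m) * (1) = m^5 - 10*m^4 + 12*m^3 + 40*m^2 - 64*m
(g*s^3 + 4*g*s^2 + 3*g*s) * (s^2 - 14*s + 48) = g*s^5 - 10*g*s^4 - 5*g*s^3 + 150*g*s^2 + 144*g*s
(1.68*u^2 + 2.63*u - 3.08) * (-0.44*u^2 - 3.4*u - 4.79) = -0.7392*u^4 - 6.8692*u^3 - 15.634*u^2 - 2.1257*u + 14.7532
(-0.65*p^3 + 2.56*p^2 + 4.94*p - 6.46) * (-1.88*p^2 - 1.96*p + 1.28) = 1.222*p^5 - 3.5388*p^4 - 15.1368*p^3 + 5.7392*p^2 + 18.9848*p - 8.2688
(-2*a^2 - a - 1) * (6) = -12*a^2 - 6*a - 6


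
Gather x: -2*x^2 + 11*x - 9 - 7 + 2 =-2*x^2 + 11*x - 14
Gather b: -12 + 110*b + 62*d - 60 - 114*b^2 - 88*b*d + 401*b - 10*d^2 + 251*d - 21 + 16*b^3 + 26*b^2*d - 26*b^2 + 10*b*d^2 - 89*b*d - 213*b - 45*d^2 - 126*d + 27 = 16*b^3 + b^2*(26*d - 140) + b*(10*d^2 - 177*d + 298) - 55*d^2 + 187*d - 66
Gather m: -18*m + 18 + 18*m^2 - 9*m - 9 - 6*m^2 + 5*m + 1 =12*m^2 - 22*m + 10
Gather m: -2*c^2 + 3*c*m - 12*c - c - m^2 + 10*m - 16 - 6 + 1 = -2*c^2 - 13*c - m^2 + m*(3*c + 10) - 21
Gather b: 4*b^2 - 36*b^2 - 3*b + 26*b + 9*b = -32*b^2 + 32*b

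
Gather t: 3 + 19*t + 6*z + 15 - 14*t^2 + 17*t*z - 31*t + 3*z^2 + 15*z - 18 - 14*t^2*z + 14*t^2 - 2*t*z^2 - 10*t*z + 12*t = -14*t^2*z + t*(-2*z^2 + 7*z) + 3*z^2 + 21*z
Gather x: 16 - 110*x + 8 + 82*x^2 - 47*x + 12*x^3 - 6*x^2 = 12*x^3 + 76*x^2 - 157*x + 24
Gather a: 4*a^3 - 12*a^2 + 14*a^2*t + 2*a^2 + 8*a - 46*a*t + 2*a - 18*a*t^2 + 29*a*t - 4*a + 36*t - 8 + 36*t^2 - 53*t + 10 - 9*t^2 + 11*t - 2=4*a^3 + a^2*(14*t - 10) + a*(-18*t^2 - 17*t + 6) + 27*t^2 - 6*t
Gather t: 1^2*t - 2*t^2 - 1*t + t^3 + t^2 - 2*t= t^3 - t^2 - 2*t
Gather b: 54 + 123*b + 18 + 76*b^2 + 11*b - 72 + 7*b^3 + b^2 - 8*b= 7*b^3 + 77*b^2 + 126*b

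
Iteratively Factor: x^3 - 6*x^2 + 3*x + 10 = (x - 2)*(x^2 - 4*x - 5) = (x - 5)*(x - 2)*(x + 1)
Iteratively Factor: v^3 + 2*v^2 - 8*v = (v + 4)*(v^2 - 2*v) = v*(v + 4)*(v - 2)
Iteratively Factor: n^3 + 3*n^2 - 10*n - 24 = (n + 4)*(n^2 - n - 6) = (n - 3)*(n + 4)*(n + 2)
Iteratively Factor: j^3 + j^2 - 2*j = (j)*(j^2 + j - 2) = j*(j + 2)*(j - 1)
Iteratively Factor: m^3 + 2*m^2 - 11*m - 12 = (m + 4)*(m^2 - 2*m - 3) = (m - 3)*(m + 4)*(m + 1)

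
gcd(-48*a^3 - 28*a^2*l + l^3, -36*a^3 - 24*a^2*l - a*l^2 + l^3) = 12*a^2 + 4*a*l - l^2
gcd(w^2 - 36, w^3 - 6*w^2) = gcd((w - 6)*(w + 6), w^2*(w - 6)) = w - 6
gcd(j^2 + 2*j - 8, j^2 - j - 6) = 1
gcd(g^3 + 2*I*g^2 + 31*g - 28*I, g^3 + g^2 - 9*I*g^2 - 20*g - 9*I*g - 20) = g - 4*I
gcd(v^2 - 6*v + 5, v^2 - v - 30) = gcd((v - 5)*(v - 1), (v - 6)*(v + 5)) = 1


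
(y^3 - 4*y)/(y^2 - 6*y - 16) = y*(y - 2)/(y - 8)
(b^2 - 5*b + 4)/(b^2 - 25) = (b^2 - 5*b + 4)/(b^2 - 25)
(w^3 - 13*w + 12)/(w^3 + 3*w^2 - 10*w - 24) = (w - 1)/(w + 2)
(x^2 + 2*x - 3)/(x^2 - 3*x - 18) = (x - 1)/(x - 6)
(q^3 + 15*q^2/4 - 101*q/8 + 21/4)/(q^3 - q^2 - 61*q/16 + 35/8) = 2*(2*q^2 + 11*q - 6)/(4*q^2 + 3*q - 10)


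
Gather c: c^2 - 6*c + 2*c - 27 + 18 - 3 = c^2 - 4*c - 12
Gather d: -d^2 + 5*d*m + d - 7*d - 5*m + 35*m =-d^2 + d*(5*m - 6) + 30*m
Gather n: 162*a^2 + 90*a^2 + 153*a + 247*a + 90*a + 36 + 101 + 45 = 252*a^2 + 490*a + 182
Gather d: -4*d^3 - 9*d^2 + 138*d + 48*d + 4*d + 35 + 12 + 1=-4*d^3 - 9*d^2 + 190*d + 48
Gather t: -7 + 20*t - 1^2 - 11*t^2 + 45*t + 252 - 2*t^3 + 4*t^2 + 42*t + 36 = -2*t^3 - 7*t^2 + 107*t + 280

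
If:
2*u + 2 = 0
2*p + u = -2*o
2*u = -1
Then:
No Solution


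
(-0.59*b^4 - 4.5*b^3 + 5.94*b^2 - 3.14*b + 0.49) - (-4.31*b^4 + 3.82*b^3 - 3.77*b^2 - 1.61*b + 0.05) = 3.72*b^4 - 8.32*b^3 + 9.71*b^2 - 1.53*b + 0.44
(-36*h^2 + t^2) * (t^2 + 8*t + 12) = -36*h^2*t^2 - 288*h^2*t - 432*h^2 + t^4 + 8*t^3 + 12*t^2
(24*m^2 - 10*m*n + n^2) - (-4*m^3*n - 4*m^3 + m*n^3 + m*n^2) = 4*m^3*n + 4*m^3 + 24*m^2 - m*n^3 - m*n^2 - 10*m*n + n^2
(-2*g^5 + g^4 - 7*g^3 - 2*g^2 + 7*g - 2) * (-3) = 6*g^5 - 3*g^4 + 21*g^3 + 6*g^2 - 21*g + 6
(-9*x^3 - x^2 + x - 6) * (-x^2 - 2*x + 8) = 9*x^5 + 19*x^4 - 71*x^3 - 4*x^2 + 20*x - 48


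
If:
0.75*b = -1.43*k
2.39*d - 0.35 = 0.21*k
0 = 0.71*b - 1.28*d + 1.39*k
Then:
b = 4.69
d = -0.07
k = -2.46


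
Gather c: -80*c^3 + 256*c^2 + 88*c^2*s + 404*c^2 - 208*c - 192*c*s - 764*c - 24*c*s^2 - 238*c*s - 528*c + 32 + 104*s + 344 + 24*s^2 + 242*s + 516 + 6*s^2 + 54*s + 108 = -80*c^3 + c^2*(88*s + 660) + c*(-24*s^2 - 430*s - 1500) + 30*s^2 + 400*s + 1000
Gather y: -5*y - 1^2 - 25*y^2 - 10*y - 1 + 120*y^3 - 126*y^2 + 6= 120*y^3 - 151*y^2 - 15*y + 4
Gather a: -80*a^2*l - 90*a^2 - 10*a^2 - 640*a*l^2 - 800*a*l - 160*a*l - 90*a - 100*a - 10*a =a^2*(-80*l - 100) + a*(-640*l^2 - 960*l - 200)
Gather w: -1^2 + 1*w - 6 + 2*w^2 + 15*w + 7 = 2*w^2 + 16*w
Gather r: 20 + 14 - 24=10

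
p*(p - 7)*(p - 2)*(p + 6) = p^4 - 3*p^3 - 40*p^2 + 84*p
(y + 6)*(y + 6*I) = y^2 + 6*y + 6*I*y + 36*I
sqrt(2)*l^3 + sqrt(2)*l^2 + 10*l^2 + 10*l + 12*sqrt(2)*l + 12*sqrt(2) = (l + 2*sqrt(2))*(l + 3*sqrt(2))*(sqrt(2)*l + sqrt(2))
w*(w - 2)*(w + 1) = w^3 - w^2 - 2*w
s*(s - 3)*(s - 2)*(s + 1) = s^4 - 4*s^3 + s^2 + 6*s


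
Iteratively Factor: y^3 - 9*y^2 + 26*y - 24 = (y - 3)*(y^2 - 6*y + 8) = (y - 3)*(y - 2)*(y - 4)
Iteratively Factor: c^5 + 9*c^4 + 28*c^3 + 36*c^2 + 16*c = (c + 4)*(c^4 + 5*c^3 + 8*c^2 + 4*c) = (c + 2)*(c + 4)*(c^3 + 3*c^2 + 2*c) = c*(c + 2)*(c + 4)*(c^2 + 3*c + 2) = c*(c + 1)*(c + 2)*(c + 4)*(c + 2)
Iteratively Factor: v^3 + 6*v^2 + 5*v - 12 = (v - 1)*(v^2 + 7*v + 12) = (v - 1)*(v + 3)*(v + 4)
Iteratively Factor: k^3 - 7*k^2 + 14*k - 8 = (k - 4)*(k^2 - 3*k + 2) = (k - 4)*(k - 1)*(k - 2)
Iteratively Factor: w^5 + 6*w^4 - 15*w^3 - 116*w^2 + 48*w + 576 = (w + 4)*(w^4 + 2*w^3 - 23*w^2 - 24*w + 144) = (w + 4)^2*(w^3 - 2*w^2 - 15*w + 36) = (w - 3)*(w + 4)^2*(w^2 + w - 12) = (w - 3)*(w + 4)^3*(w - 3)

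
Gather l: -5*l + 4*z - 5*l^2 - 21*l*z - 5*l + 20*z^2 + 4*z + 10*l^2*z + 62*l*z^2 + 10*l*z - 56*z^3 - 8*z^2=l^2*(10*z - 5) + l*(62*z^2 - 11*z - 10) - 56*z^3 + 12*z^2 + 8*z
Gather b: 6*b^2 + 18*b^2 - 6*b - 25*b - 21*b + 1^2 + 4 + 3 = 24*b^2 - 52*b + 8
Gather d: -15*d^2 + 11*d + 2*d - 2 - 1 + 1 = -15*d^2 + 13*d - 2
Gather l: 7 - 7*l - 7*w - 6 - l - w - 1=-8*l - 8*w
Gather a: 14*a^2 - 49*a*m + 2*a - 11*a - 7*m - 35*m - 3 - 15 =14*a^2 + a*(-49*m - 9) - 42*m - 18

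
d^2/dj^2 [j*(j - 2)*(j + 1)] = 6*j - 2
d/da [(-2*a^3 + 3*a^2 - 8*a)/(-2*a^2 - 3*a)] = (4*a^2 + 12*a - 25)/(4*a^2 + 12*a + 9)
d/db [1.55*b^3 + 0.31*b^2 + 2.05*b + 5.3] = 4.65*b^2 + 0.62*b + 2.05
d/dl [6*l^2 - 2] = 12*l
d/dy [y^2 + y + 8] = 2*y + 1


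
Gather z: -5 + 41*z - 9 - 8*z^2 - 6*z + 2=-8*z^2 + 35*z - 12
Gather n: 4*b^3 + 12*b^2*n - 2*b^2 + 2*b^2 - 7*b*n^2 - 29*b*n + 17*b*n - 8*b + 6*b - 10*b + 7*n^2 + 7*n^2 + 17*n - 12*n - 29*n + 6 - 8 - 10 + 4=4*b^3 - 12*b + n^2*(14 - 7*b) + n*(12*b^2 - 12*b - 24) - 8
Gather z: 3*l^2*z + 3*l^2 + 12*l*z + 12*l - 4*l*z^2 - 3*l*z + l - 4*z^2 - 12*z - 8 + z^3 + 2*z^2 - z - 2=3*l^2 + 13*l + z^3 + z^2*(-4*l - 2) + z*(3*l^2 + 9*l - 13) - 10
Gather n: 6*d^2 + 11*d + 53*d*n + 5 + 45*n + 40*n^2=6*d^2 + 11*d + 40*n^2 + n*(53*d + 45) + 5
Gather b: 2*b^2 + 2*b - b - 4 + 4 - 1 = 2*b^2 + b - 1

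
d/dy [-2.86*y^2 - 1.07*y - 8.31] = -5.72*y - 1.07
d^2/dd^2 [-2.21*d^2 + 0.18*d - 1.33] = -4.42000000000000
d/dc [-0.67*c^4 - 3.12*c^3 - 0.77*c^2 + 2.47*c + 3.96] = -2.68*c^3 - 9.36*c^2 - 1.54*c + 2.47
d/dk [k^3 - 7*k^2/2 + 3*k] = 3*k^2 - 7*k + 3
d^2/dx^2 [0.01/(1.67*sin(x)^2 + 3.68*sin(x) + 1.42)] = (-0.111556*sin(x)^4 - 0.184368*sin(x)^3 + 0.126766*sin(x)^2 + 0.420992*sin(x) + 0.22342)/(1.67*sin(x)^2 + 3.68*sin(x) + 1.42)^3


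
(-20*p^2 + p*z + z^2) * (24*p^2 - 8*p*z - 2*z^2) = -480*p^4 + 184*p^3*z + 56*p^2*z^2 - 10*p*z^3 - 2*z^4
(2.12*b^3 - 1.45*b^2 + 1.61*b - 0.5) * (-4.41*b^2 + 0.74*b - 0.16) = -9.3492*b^5 + 7.9633*b^4 - 8.5123*b^3 + 3.6284*b^2 - 0.6276*b + 0.08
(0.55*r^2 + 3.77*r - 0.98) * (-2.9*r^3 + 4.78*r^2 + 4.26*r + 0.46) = -1.595*r^5 - 8.304*r^4 + 23.2056*r^3 + 11.6288*r^2 - 2.4406*r - 0.4508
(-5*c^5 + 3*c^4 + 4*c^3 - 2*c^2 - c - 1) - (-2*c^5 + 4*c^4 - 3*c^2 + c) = -3*c^5 - c^4 + 4*c^3 + c^2 - 2*c - 1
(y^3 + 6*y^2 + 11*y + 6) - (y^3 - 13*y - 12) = 6*y^2 + 24*y + 18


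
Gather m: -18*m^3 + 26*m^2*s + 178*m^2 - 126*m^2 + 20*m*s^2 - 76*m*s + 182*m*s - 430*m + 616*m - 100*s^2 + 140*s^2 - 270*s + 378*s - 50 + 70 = -18*m^3 + m^2*(26*s + 52) + m*(20*s^2 + 106*s + 186) + 40*s^2 + 108*s + 20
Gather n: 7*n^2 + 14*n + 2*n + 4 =7*n^2 + 16*n + 4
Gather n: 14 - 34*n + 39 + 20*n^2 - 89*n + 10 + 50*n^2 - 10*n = 70*n^2 - 133*n + 63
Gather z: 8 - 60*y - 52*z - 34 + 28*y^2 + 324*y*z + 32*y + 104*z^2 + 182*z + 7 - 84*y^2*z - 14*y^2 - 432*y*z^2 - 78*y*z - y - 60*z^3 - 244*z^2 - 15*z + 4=14*y^2 - 29*y - 60*z^3 + z^2*(-432*y - 140) + z*(-84*y^2 + 246*y + 115) - 15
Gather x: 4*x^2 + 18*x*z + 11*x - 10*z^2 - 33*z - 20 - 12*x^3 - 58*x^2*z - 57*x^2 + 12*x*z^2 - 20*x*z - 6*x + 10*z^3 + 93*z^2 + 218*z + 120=-12*x^3 + x^2*(-58*z - 53) + x*(12*z^2 - 2*z + 5) + 10*z^3 + 83*z^2 + 185*z + 100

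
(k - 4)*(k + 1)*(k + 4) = k^3 + k^2 - 16*k - 16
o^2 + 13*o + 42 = (o + 6)*(o + 7)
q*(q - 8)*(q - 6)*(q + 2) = q^4 - 12*q^3 + 20*q^2 + 96*q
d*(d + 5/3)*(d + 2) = d^3 + 11*d^2/3 + 10*d/3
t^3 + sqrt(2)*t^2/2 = t^2*(t + sqrt(2)/2)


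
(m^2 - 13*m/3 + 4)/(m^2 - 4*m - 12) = (-m^2 + 13*m/3 - 4)/(-m^2 + 4*m + 12)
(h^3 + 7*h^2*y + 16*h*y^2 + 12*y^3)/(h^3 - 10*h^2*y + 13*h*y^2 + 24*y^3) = (h^3 + 7*h^2*y + 16*h*y^2 + 12*y^3)/(h^3 - 10*h^2*y + 13*h*y^2 + 24*y^3)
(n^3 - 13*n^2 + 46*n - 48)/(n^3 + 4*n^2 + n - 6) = (n^3 - 13*n^2 + 46*n - 48)/(n^3 + 4*n^2 + n - 6)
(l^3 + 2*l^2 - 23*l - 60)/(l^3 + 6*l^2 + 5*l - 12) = (l - 5)/(l - 1)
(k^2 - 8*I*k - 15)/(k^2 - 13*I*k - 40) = (k - 3*I)/(k - 8*I)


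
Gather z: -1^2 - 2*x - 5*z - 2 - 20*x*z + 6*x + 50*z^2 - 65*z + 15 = 4*x + 50*z^2 + z*(-20*x - 70) + 12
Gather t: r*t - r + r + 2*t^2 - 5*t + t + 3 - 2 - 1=2*t^2 + t*(r - 4)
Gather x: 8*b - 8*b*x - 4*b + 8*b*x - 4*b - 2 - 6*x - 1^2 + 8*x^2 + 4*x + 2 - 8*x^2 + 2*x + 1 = 0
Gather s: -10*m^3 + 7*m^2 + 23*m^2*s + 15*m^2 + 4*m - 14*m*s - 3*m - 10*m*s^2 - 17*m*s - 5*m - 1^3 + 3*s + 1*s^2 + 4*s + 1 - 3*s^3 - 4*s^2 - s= -10*m^3 + 22*m^2 - 4*m - 3*s^3 + s^2*(-10*m - 3) + s*(23*m^2 - 31*m + 6)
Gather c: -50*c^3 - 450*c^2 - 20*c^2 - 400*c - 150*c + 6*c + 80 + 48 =-50*c^3 - 470*c^2 - 544*c + 128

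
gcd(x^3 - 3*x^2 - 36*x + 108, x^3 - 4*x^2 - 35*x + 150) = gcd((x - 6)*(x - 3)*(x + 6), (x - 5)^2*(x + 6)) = x + 6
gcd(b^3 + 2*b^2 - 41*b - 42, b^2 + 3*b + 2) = b + 1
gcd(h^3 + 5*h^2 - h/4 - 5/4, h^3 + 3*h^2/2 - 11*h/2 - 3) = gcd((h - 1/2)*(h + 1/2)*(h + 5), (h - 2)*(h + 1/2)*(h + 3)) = h + 1/2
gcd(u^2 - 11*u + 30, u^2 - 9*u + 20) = u - 5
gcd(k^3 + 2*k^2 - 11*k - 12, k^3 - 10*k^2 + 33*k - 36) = k - 3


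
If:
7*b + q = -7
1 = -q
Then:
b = -6/7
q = -1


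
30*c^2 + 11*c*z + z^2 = (5*c + z)*(6*c + z)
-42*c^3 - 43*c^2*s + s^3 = (-7*c + s)*(c + s)*(6*c + s)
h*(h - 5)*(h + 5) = h^3 - 25*h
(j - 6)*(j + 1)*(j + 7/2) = j^3 - 3*j^2/2 - 47*j/2 - 21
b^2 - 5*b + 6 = (b - 3)*(b - 2)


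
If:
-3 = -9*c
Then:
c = 1/3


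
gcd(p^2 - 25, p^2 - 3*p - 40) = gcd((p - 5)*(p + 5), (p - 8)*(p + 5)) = p + 5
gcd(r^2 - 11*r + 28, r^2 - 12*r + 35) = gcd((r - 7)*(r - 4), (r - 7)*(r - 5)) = r - 7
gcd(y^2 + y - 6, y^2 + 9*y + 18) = y + 3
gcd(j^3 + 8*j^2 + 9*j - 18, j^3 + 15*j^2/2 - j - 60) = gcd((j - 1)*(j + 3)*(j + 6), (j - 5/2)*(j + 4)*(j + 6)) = j + 6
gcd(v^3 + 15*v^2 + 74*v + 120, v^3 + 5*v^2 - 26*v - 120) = v^2 + 10*v + 24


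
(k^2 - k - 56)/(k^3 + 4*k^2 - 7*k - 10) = (k^2 - k - 56)/(k^3 + 4*k^2 - 7*k - 10)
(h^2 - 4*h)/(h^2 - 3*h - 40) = h*(4 - h)/(-h^2 + 3*h + 40)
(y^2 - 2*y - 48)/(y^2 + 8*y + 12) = (y - 8)/(y + 2)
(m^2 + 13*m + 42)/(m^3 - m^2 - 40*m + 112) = (m + 6)/(m^2 - 8*m + 16)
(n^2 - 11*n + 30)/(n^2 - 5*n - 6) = (n - 5)/(n + 1)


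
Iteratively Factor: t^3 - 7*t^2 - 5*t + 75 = (t - 5)*(t^2 - 2*t - 15) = (t - 5)*(t + 3)*(t - 5)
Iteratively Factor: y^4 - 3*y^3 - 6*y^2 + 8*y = (y)*(y^3 - 3*y^2 - 6*y + 8) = y*(y - 1)*(y^2 - 2*y - 8) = y*(y - 4)*(y - 1)*(y + 2)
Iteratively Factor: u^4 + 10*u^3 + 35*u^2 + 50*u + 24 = (u + 1)*(u^3 + 9*u^2 + 26*u + 24) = (u + 1)*(u + 3)*(u^2 + 6*u + 8) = (u + 1)*(u + 2)*(u + 3)*(u + 4)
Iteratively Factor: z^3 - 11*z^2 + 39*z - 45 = (z - 3)*(z^2 - 8*z + 15) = (z - 5)*(z - 3)*(z - 3)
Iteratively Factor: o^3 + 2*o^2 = (o)*(o^2 + 2*o) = o^2*(o + 2)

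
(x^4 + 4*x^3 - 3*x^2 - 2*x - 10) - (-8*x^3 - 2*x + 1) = x^4 + 12*x^3 - 3*x^2 - 11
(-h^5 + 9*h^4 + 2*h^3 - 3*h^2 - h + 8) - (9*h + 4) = -h^5 + 9*h^4 + 2*h^3 - 3*h^2 - 10*h + 4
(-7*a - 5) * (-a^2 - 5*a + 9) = 7*a^3 + 40*a^2 - 38*a - 45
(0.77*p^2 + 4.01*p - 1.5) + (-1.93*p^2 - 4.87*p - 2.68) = -1.16*p^2 - 0.86*p - 4.18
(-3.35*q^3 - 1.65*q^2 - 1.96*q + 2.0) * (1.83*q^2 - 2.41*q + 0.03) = -6.1305*q^5 + 5.054*q^4 + 0.2892*q^3 + 8.3341*q^2 - 4.8788*q + 0.06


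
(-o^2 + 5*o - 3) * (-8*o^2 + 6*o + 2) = 8*o^4 - 46*o^3 + 52*o^2 - 8*o - 6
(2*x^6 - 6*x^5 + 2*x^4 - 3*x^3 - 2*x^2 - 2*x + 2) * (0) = 0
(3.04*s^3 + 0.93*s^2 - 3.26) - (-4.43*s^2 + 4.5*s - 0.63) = 3.04*s^3 + 5.36*s^2 - 4.5*s - 2.63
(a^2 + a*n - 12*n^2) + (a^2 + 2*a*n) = 2*a^2 + 3*a*n - 12*n^2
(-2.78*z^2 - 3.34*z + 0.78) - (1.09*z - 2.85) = -2.78*z^2 - 4.43*z + 3.63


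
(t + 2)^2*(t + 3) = t^3 + 7*t^2 + 16*t + 12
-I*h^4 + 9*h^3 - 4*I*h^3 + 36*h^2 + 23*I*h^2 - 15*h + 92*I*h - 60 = (h + 4)*(h + 3*I)*(h + 5*I)*(-I*h + 1)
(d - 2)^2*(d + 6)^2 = d^4 + 8*d^3 - 8*d^2 - 96*d + 144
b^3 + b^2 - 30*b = b*(b - 5)*(b + 6)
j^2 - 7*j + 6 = (j - 6)*(j - 1)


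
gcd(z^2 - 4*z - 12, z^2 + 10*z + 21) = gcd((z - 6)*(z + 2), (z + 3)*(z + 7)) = 1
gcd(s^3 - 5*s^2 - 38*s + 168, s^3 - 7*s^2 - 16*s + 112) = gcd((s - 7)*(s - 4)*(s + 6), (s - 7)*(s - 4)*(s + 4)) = s^2 - 11*s + 28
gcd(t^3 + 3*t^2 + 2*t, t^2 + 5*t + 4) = t + 1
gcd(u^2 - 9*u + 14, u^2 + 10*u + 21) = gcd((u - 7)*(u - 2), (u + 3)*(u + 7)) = 1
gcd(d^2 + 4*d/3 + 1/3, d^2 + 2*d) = 1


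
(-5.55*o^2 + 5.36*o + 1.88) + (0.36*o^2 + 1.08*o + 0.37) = -5.19*o^2 + 6.44*o + 2.25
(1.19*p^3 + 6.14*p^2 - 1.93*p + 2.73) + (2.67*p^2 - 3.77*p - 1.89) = 1.19*p^3 + 8.81*p^2 - 5.7*p + 0.84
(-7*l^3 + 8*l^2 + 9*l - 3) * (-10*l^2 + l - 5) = 70*l^5 - 87*l^4 - 47*l^3 - l^2 - 48*l + 15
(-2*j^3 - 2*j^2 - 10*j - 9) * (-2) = 4*j^3 + 4*j^2 + 20*j + 18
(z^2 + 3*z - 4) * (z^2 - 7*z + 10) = z^4 - 4*z^3 - 15*z^2 + 58*z - 40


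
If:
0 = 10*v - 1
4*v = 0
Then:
No Solution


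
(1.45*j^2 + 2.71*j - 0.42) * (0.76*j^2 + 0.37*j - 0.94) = 1.102*j^4 + 2.5961*j^3 - 0.6795*j^2 - 2.7028*j + 0.3948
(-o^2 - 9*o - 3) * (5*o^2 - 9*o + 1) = -5*o^4 - 36*o^3 + 65*o^2 + 18*o - 3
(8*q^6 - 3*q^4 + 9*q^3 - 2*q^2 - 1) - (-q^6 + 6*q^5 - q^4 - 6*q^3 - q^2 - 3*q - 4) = 9*q^6 - 6*q^5 - 2*q^4 + 15*q^3 - q^2 + 3*q + 3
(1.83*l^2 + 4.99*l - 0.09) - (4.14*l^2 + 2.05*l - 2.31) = -2.31*l^2 + 2.94*l + 2.22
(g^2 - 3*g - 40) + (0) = g^2 - 3*g - 40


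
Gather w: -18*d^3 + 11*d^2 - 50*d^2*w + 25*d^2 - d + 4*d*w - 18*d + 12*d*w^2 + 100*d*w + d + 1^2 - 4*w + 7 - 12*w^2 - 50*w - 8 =-18*d^3 + 36*d^2 - 18*d + w^2*(12*d - 12) + w*(-50*d^2 + 104*d - 54)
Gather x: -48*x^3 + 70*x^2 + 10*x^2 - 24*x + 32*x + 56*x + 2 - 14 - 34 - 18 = -48*x^3 + 80*x^2 + 64*x - 64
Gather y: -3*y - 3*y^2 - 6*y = -3*y^2 - 9*y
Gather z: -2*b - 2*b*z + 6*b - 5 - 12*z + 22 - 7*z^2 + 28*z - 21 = 4*b - 7*z^2 + z*(16 - 2*b) - 4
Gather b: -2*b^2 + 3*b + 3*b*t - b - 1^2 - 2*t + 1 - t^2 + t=-2*b^2 + b*(3*t + 2) - t^2 - t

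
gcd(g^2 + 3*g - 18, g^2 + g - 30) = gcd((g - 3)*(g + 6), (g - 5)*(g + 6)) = g + 6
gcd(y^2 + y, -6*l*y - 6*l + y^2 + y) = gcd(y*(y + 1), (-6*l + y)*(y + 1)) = y + 1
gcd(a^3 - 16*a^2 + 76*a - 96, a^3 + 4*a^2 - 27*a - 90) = 1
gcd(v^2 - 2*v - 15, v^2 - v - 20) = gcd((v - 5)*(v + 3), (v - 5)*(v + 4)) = v - 5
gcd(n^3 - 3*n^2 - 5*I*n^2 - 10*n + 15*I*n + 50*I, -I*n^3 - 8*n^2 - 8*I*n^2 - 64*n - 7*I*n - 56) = 1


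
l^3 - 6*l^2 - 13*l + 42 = (l - 7)*(l - 2)*(l + 3)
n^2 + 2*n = n*(n + 2)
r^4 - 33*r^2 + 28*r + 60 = (r - 5)*(r - 2)*(r + 1)*(r + 6)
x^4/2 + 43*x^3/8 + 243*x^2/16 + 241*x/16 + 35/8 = (x/2 + 1)*(x + 1/2)*(x + 5/4)*(x + 7)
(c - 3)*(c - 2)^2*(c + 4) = c^4 - 3*c^3 - 12*c^2 + 52*c - 48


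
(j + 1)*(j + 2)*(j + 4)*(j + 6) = j^4 + 13*j^3 + 56*j^2 + 92*j + 48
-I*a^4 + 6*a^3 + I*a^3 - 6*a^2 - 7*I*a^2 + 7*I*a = a*(a - I)*(a + 7*I)*(-I*a + I)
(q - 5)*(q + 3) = q^2 - 2*q - 15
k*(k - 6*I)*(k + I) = k^3 - 5*I*k^2 + 6*k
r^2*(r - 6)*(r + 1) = r^4 - 5*r^3 - 6*r^2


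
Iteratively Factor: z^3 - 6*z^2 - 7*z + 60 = (z - 5)*(z^2 - z - 12) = (z - 5)*(z - 4)*(z + 3)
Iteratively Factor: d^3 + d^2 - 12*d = (d + 4)*(d^2 - 3*d) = (d - 3)*(d + 4)*(d)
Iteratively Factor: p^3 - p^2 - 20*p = (p)*(p^2 - p - 20) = p*(p + 4)*(p - 5)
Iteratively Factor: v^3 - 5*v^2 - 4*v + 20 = (v + 2)*(v^2 - 7*v + 10) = (v - 2)*(v + 2)*(v - 5)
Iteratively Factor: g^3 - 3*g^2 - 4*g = (g + 1)*(g^2 - 4*g) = g*(g + 1)*(g - 4)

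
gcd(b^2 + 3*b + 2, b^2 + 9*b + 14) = b + 2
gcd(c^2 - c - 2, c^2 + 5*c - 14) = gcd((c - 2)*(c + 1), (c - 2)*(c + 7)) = c - 2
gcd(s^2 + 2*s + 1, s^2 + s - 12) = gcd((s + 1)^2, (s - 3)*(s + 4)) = 1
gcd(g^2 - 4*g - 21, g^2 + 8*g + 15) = g + 3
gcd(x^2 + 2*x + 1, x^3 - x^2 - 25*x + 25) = 1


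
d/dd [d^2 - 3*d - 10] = 2*d - 3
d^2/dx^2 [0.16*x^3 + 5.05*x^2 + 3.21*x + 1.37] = 0.96*x + 10.1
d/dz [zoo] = 0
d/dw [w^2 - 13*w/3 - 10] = 2*w - 13/3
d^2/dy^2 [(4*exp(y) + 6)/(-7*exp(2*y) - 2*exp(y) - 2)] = (-196*exp(4*y) - 1120*exp(3*y) + 84*exp(2*y) + 328*exp(y) + 8)*exp(y)/(343*exp(6*y) + 294*exp(5*y) + 378*exp(4*y) + 176*exp(3*y) + 108*exp(2*y) + 24*exp(y) + 8)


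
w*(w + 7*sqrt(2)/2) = w^2 + 7*sqrt(2)*w/2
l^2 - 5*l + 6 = (l - 3)*(l - 2)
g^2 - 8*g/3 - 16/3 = (g - 4)*(g + 4/3)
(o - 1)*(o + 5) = o^2 + 4*o - 5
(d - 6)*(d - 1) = d^2 - 7*d + 6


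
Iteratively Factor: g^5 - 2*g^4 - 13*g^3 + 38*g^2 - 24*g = (g - 1)*(g^4 - g^3 - 14*g^2 + 24*g) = (g - 3)*(g - 1)*(g^3 + 2*g^2 - 8*g) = g*(g - 3)*(g - 1)*(g^2 + 2*g - 8) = g*(g - 3)*(g - 1)*(g + 4)*(g - 2)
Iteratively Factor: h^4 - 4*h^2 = (h)*(h^3 - 4*h) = h*(h - 2)*(h^2 + 2*h) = h^2*(h - 2)*(h + 2)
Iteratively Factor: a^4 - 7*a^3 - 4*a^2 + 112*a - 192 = (a - 4)*(a^3 - 3*a^2 - 16*a + 48) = (a - 4)^2*(a^2 + a - 12) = (a - 4)^2*(a - 3)*(a + 4)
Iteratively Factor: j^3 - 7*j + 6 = (j - 1)*(j^2 + j - 6) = (j - 1)*(j + 3)*(j - 2)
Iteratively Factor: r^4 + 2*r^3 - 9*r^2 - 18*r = (r)*(r^3 + 2*r^2 - 9*r - 18) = r*(r + 2)*(r^2 - 9) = r*(r + 2)*(r + 3)*(r - 3)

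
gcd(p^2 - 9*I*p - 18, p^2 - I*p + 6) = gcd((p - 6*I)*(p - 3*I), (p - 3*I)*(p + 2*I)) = p - 3*I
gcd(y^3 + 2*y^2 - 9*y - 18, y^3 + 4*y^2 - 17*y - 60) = y + 3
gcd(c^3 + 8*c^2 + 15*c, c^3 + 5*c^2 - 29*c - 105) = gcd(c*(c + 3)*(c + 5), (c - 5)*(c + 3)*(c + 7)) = c + 3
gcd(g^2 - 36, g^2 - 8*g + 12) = g - 6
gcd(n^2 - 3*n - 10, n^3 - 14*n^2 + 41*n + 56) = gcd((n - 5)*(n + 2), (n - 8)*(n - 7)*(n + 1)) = 1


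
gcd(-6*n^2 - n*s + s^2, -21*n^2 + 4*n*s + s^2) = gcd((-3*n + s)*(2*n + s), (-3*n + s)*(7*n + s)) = -3*n + s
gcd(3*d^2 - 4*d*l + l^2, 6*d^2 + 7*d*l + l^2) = 1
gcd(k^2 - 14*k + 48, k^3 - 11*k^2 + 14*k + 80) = k - 8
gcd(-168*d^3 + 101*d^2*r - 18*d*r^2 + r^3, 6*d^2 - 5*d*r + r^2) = -3*d + r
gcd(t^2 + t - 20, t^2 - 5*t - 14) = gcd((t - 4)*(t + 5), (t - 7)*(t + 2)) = 1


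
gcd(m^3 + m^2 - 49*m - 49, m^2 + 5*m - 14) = m + 7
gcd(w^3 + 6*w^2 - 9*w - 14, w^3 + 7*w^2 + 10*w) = 1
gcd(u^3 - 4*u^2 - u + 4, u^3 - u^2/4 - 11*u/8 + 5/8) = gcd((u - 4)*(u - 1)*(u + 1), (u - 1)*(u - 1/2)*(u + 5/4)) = u - 1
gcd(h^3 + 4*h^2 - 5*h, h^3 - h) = h^2 - h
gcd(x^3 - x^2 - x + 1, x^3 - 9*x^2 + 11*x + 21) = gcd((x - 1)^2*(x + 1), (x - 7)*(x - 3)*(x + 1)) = x + 1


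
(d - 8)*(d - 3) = d^2 - 11*d + 24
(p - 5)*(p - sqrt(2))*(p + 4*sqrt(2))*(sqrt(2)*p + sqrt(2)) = sqrt(2)*p^4 - 4*sqrt(2)*p^3 + 6*p^3 - 24*p^2 - 13*sqrt(2)*p^2 - 30*p + 32*sqrt(2)*p + 40*sqrt(2)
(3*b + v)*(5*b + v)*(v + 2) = 15*b^2*v + 30*b^2 + 8*b*v^2 + 16*b*v + v^3 + 2*v^2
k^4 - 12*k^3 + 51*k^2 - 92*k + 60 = (k - 5)*(k - 3)*(k - 2)^2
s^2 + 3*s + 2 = (s + 1)*(s + 2)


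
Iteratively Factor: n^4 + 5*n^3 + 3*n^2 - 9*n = (n + 3)*(n^3 + 2*n^2 - 3*n) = (n + 3)^2*(n^2 - n) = n*(n + 3)^2*(n - 1)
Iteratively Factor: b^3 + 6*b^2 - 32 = (b + 4)*(b^2 + 2*b - 8) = (b + 4)^2*(b - 2)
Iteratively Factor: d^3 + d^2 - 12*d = (d)*(d^2 + d - 12) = d*(d - 3)*(d + 4)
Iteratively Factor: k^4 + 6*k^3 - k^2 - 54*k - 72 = (k + 2)*(k^3 + 4*k^2 - 9*k - 36) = (k + 2)*(k + 4)*(k^2 - 9) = (k - 3)*(k + 2)*(k + 4)*(k + 3)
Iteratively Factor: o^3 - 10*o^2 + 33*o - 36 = (o - 3)*(o^2 - 7*o + 12) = (o - 3)^2*(o - 4)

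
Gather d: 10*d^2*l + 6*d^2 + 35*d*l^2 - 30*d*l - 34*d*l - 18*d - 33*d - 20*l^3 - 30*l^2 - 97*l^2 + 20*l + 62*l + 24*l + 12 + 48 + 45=d^2*(10*l + 6) + d*(35*l^2 - 64*l - 51) - 20*l^3 - 127*l^2 + 106*l + 105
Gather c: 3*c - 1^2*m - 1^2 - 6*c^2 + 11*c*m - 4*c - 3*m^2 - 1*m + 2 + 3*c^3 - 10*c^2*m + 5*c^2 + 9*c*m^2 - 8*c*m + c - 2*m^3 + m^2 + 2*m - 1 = 3*c^3 + c^2*(-10*m - 1) + c*(9*m^2 + 3*m) - 2*m^3 - 2*m^2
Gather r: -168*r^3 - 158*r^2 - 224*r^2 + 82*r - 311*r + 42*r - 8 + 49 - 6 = -168*r^3 - 382*r^2 - 187*r + 35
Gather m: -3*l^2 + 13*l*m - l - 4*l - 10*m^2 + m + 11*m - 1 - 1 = -3*l^2 - 5*l - 10*m^2 + m*(13*l + 12) - 2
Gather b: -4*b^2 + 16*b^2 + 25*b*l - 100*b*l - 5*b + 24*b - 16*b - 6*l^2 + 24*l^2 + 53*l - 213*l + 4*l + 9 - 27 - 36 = 12*b^2 + b*(3 - 75*l) + 18*l^2 - 156*l - 54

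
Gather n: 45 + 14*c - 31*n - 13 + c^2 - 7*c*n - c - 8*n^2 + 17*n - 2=c^2 + 13*c - 8*n^2 + n*(-7*c - 14) + 30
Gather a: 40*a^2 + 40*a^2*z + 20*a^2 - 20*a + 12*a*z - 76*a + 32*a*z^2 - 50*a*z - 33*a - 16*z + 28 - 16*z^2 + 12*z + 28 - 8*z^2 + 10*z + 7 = a^2*(40*z + 60) + a*(32*z^2 - 38*z - 129) - 24*z^2 + 6*z + 63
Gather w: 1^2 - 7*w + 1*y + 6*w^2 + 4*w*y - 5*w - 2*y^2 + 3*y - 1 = 6*w^2 + w*(4*y - 12) - 2*y^2 + 4*y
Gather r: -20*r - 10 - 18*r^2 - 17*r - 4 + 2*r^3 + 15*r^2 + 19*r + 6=2*r^3 - 3*r^2 - 18*r - 8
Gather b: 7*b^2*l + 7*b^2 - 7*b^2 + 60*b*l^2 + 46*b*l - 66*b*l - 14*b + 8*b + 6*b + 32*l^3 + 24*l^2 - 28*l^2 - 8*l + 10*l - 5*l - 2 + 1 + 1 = 7*b^2*l + b*(60*l^2 - 20*l) + 32*l^3 - 4*l^2 - 3*l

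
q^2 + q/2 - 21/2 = (q - 3)*(q + 7/2)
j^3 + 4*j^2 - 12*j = j*(j - 2)*(j + 6)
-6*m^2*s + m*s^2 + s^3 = s*(-2*m + s)*(3*m + s)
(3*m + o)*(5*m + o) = 15*m^2 + 8*m*o + o^2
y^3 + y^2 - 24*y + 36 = (y - 3)*(y - 2)*(y + 6)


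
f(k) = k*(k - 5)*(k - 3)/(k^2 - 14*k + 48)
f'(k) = k*(14 - 2*k)*(k - 5)*(k - 3)/(k^2 - 14*k + 48)^2 + k*(k - 5)/(k^2 - 14*k + 48) + k*(k - 3)/(k^2 - 14*k + 48) + (k - 5)*(k - 3)/(k^2 - 14*k + 48) = (k^4 - 28*k^3 + 241*k^2 - 768*k + 720)/(k^4 - 28*k^3 + 292*k^2 - 1344*k + 2304)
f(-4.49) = -2.44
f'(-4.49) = 0.70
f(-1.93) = -0.84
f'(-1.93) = 0.53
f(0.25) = 0.07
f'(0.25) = 0.27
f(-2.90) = -1.39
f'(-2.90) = 0.61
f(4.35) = -0.63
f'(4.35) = -0.20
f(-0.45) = -0.16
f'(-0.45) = 0.38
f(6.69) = -46.16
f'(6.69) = -15.06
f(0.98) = 0.23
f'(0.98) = 0.14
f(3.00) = 0.00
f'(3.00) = -0.40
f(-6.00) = -3.54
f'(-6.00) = 0.76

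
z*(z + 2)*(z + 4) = z^3 + 6*z^2 + 8*z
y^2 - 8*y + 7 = (y - 7)*(y - 1)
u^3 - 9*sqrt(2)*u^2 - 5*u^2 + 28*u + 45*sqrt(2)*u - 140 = (u - 5)*(u - 7*sqrt(2))*(u - 2*sqrt(2))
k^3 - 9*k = k*(k - 3)*(k + 3)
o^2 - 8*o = o*(o - 8)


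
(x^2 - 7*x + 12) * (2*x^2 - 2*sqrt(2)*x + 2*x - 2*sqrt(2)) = 2*x^4 - 12*x^3 - 2*sqrt(2)*x^3 + 10*x^2 + 12*sqrt(2)*x^2 - 10*sqrt(2)*x + 24*x - 24*sqrt(2)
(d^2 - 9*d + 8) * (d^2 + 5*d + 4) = d^4 - 4*d^3 - 33*d^2 + 4*d + 32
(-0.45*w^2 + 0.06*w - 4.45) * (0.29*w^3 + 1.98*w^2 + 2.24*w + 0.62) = -0.1305*w^5 - 0.8736*w^4 - 2.1797*w^3 - 8.9556*w^2 - 9.9308*w - 2.759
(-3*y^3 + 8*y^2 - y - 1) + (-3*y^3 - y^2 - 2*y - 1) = -6*y^3 + 7*y^2 - 3*y - 2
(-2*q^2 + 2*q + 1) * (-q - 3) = 2*q^3 + 4*q^2 - 7*q - 3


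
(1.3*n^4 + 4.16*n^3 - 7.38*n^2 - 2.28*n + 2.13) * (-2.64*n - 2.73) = -3.432*n^5 - 14.5314*n^4 + 8.1264*n^3 + 26.1666*n^2 + 0.6012*n - 5.8149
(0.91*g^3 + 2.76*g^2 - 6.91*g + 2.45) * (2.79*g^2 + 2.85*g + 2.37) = 2.5389*g^5 + 10.2939*g^4 - 9.2562*g^3 - 6.3168*g^2 - 9.3942*g + 5.8065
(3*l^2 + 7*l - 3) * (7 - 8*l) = -24*l^3 - 35*l^2 + 73*l - 21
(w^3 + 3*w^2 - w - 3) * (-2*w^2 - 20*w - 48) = -2*w^5 - 26*w^4 - 106*w^3 - 118*w^2 + 108*w + 144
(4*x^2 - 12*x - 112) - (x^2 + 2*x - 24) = 3*x^2 - 14*x - 88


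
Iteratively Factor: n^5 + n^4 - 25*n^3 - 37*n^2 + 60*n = (n)*(n^4 + n^3 - 25*n^2 - 37*n + 60) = n*(n + 4)*(n^3 - 3*n^2 - 13*n + 15) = n*(n - 5)*(n + 4)*(n^2 + 2*n - 3) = n*(n - 5)*(n - 1)*(n + 4)*(n + 3)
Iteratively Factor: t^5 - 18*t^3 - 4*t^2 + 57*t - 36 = (t - 1)*(t^4 + t^3 - 17*t^2 - 21*t + 36) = (t - 4)*(t - 1)*(t^3 + 5*t^2 + 3*t - 9) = (t - 4)*(t - 1)*(t + 3)*(t^2 + 2*t - 3) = (t - 4)*(t - 1)*(t + 3)^2*(t - 1)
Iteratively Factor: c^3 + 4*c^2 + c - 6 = (c + 3)*(c^2 + c - 2) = (c - 1)*(c + 3)*(c + 2)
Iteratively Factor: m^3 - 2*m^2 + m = (m)*(m^2 - 2*m + 1) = m*(m - 1)*(m - 1)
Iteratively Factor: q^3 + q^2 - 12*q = (q - 3)*(q^2 + 4*q) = (q - 3)*(q + 4)*(q)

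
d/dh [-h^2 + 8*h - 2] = 8 - 2*h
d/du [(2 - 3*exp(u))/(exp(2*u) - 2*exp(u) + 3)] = (3*exp(2*u) - 4*exp(u) - 5)*exp(u)/(exp(4*u) - 4*exp(3*u) + 10*exp(2*u) - 12*exp(u) + 9)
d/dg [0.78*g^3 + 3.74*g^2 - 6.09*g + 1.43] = 2.34*g^2 + 7.48*g - 6.09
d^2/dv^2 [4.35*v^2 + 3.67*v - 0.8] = 8.70000000000000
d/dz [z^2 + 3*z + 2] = 2*z + 3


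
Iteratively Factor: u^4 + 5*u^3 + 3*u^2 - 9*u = (u + 3)*(u^3 + 2*u^2 - 3*u) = u*(u + 3)*(u^2 + 2*u - 3) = u*(u - 1)*(u + 3)*(u + 3)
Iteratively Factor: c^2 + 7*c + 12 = (c + 3)*(c + 4)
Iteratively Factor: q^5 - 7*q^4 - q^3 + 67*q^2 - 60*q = (q - 5)*(q^4 - 2*q^3 - 11*q^2 + 12*q) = (q - 5)*(q - 4)*(q^3 + 2*q^2 - 3*q) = (q - 5)*(q - 4)*(q + 3)*(q^2 - q) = q*(q - 5)*(q - 4)*(q + 3)*(q - 1)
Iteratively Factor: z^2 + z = (z + 1)*(z)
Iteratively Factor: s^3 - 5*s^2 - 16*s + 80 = (s - 5)*(s^2 - 16) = (s - 5)*(s + 4)*(s - 4)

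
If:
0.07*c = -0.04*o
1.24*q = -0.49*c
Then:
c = -2.53061224489796*q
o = 4.42857142857143*q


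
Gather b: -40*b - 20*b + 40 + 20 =60 - 60*b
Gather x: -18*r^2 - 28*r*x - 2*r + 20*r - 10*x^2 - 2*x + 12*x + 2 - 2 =-18*r^2 + 18*r - 10*x^2 + x*(10 - 28*r)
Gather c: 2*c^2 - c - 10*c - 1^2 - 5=2*c^2 - 11*c - 6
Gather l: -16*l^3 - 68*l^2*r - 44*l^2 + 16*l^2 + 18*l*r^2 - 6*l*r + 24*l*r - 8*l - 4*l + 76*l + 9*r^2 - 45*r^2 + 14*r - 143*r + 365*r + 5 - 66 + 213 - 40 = -16*l^3 + l^2*(-68*r - 28) + l*(18*r^2 + 18*r + 64) - 36*r^2 + 236*r + 112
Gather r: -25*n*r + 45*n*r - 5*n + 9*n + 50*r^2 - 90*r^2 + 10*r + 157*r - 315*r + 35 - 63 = 4*n - 40*r^2 + r*(20*n - 148) - 28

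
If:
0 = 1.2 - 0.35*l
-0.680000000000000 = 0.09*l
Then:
No Solution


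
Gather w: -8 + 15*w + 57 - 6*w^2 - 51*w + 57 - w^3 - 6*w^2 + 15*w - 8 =-w^3 - 12*w^2 - 21*w + 98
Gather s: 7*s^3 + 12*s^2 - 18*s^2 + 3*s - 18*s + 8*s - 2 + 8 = 7*s^3 - 6*s^2 - 7*s + 6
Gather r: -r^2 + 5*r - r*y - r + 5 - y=-r^2 + r*(4 - y) - y + 5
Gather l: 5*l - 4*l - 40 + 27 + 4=l - 9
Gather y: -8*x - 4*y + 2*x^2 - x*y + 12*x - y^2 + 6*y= 2*x^2 + 4*x - y^2 + y*(2 - x)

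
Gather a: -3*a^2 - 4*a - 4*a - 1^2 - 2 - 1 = -3*a^2 - 8*a - 4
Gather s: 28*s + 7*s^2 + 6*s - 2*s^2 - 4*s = 5*s^2 + 30*s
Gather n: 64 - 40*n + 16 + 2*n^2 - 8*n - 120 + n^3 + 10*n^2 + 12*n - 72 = n^3 + 12*n^2 - 36*n - 112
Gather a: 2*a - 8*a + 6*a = 0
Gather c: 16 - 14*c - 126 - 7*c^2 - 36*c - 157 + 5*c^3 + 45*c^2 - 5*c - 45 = 5*c^3 + 38*c^2 - 55*c - 312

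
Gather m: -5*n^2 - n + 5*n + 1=-5*n^2 + 4*n + 1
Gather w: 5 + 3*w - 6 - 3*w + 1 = 0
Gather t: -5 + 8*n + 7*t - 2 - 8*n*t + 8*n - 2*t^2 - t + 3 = 16*n - 2*t^2 + t*(6 - 8*n) - 4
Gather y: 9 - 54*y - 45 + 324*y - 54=270*y - 90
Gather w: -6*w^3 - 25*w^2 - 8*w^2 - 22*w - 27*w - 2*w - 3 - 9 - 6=-6*w^3 - 33*w^2 - 51*w - 18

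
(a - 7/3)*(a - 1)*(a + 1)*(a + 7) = a^4 + 14*a^3/3 - 52*a^2/3 - 14*a/3 + 49/3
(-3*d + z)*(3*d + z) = -9*d^2 + z^2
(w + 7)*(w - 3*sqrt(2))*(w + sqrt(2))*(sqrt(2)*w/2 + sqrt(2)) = sqrt(2)*w^4/2 - 2*w^3 + 9*sqrt(2)*w^3/2 - 18*w^2 + 4*sqrt(2)*w^2 - 27*sqrt(2)*w - 28*w - 42*sqrt(2)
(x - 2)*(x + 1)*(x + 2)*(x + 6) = x^4 + 7*x^3 + 2*x^2 - 28*x - 24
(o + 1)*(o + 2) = o^2 + 3*o + 2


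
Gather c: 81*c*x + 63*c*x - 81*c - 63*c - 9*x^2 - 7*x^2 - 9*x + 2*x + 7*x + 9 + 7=c*(144*x - 144) - 16*x^2 + 16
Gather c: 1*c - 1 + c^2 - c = c^2 - 1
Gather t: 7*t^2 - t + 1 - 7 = 7*t^2 - t - 6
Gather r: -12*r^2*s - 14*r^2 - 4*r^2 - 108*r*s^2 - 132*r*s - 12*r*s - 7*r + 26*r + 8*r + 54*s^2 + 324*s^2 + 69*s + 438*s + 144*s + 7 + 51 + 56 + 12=r^2*(-12*s - 18) + r*(-108*s^2 - 144*s + 27) + 378*s^2 + 651*s + 126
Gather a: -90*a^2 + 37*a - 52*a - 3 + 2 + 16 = -90*a^2 - 15*a + 15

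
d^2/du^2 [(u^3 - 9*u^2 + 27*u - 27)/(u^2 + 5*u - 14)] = 6*(37*u^3 - 223*u^2 + 439*u - 309)/(u^6 + 15*u^5 + 33*u^4 - 295*u^3 - 462*u^2 + 2940*u - 2744)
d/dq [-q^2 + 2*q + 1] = 2 - 2*q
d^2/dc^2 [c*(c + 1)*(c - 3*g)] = 6*c - 6*g + 2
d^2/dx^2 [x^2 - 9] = 2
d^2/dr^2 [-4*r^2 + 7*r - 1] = -8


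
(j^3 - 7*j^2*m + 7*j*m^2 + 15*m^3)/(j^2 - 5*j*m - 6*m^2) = (j^2 - 8*j*m + 15*m^2)/(j - 6*m)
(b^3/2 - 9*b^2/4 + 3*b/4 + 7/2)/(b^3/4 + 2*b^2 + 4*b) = (2*b^3 - 9*b^2 + 3*b + 14)/(b*(b^2 + 8*b + 16))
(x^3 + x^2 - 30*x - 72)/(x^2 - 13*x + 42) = (x^2 + 7*x + 12)/(x - 7)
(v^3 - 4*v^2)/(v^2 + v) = v*(v - 4)/(v + 1)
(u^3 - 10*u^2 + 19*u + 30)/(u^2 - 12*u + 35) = (u^2 - 5*u - 6)/(u - 7)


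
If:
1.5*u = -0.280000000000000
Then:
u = -0.19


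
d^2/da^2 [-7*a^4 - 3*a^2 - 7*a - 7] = -84*a^2 - 6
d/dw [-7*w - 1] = -7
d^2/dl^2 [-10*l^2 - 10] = -20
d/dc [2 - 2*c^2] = -4*c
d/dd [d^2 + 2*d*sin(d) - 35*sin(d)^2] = 2*d*cos(d) + 2*d + 2*sin(d) - 35*sin(2*d)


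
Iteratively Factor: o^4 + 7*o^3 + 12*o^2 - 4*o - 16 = (o + 4)*(o^3 + 3*o^2 - 4) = (o + 2)*(o + 4)*(o^2 + o - 2) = (o - 1)*(o + 2)*(o + 4)*(o + 2)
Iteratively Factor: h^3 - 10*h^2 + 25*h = (h)*(h^2 - 10*h + 25) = h*(h - 5)*(h - 5)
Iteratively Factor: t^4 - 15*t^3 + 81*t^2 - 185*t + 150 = (t - 5)*(t^3 - 10*t^2 + 31*t - 30) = (t - 5)*(t - 3)*(t^2 - 7*t + 10) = (t - 5)^2*(t - 3)*(t - 2)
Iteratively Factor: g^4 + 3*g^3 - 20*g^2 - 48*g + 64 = (g - 1)*(g^3 + 4*g^2 - 16*g - 64) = (g - 1)*(g + 4)*(g^2 - 16) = (g - 4)*(g - 1)*(g + 4)*(g + 4)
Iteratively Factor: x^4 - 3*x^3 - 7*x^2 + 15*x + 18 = (x + 2)*(x^3 - 5*x^2 + 3*x + 9) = (x - 3)*(x + 2)*(x^2 - 2*x - 3) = (x - 3)^2*(x + 2)*(x + 1)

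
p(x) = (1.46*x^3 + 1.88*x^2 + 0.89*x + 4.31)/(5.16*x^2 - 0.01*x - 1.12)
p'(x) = (0.01 - 10.32*x)*(1.46*x^3 + 1.88*x^2 + 0.89*x + 4.31)/(5.16*x^2 - 0.01*x - 1.12)^2 + (4.38*x^2 + 3.76*x + 0.89)/(5.16*x^2 - 0.01*x - 1.12)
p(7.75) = 2.60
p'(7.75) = 0.28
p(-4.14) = -0.81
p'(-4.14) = 0.30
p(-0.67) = 3.42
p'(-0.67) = 19.99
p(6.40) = 2.24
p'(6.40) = 0.27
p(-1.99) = -0.08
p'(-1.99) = 0.47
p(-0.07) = -3.89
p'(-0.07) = 2.01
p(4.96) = 1.85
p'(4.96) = 0.26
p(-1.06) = 0.80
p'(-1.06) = 2.25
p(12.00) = 3.79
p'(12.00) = 0.28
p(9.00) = 2.95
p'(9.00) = 0.28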